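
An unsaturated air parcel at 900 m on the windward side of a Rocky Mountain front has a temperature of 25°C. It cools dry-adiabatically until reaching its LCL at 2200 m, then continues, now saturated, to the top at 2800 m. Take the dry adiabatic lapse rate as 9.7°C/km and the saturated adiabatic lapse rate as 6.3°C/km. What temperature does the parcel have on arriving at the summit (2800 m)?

8.61°C

Dry to 2200 m: -9.7 × 1.3 km = -12.61°C, so T = 12.39°C.
Saturated to 2800 m: -6.3 × 0.6 km = -3.78°C, so T = 8.61°C.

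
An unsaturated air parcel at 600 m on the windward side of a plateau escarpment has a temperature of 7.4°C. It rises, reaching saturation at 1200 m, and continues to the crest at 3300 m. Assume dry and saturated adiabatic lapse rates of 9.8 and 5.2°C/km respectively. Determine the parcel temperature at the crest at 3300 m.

600 → 1200 m (dry, 9.8°C/km): ΔT = -9.8 × 0.6 = -5.88°C → T = 1.52°C
1200 → 3300 m (saturated, 5.2°C/km): ΔT = -5.2 × 2.1 = -10.92°C → T = -9.4°C

-9.4°C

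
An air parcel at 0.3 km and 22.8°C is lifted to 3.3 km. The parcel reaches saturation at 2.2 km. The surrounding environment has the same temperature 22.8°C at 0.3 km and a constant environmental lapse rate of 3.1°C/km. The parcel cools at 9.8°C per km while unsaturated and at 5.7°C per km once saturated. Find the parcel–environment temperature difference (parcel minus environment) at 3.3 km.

Parcel:
  From 300 m to 2200 m (dry): cools by 9.8 × 1.9 = 18.62°C, giving 4.18°C.
  From 2200 m to 3300 m (saturated): cools by 5.7 × 1.1 = 6.27°C, giving -2.09°C.
Environment:
  From 300 m to 3300 m (environment): cools by 3.1 × 3 = 9.3°C, giving 13.5°C.
T_parcel − T_env = -2.09 − 13.5 = -15.59°C

-15.59°C (parcel cooler than environment)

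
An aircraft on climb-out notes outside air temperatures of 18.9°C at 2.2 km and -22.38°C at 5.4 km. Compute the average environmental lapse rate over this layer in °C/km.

12.9°C/km

Γ = −ΔT/Δz = (18.9 − (-22.38)) / (5400 − 2200) m
  = 41.28°C / 3.2 km = 12.9°C/km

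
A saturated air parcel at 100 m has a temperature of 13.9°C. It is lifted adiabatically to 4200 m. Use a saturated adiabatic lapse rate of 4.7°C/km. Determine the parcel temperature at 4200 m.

-5.37°C

From 100 m to 4200 m (saturated adiabatic): cools by 4.7 × 4.1 = 19.27°C, giving -5.37°C.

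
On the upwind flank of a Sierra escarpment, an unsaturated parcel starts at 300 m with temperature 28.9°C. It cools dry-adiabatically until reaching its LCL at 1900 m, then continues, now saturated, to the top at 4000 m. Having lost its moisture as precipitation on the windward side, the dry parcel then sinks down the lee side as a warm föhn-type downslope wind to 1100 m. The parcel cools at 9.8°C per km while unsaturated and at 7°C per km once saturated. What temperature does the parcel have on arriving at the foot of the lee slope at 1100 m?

300–1900 m, dry: Δz = 1.6 km ⇒ ΔT = -15.68°C; T = 13.22°C
1900–4000 m, saturated: Δz = 2.1 km ⇒ ΔT = -14.7°C; T = -1.48°C
4000–1100 m, dry descent: Δz = 2.9 km ⇒ ΔT = +28.42°C; T = 26.94°C

26.94°C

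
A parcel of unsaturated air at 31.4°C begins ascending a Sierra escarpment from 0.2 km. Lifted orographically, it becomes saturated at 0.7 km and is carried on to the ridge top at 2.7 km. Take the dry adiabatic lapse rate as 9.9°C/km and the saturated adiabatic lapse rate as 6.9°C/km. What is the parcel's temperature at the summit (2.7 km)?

12.65°C

200 → 700 m (dry, 9.9°C/km): ΔT = -9.9 × 0.5 = -4.95°C → T = 26.45°C
700 → 2700 m (saturated, 6.9°C/km): ΔT = -6.9 × 2 = -13.8°C → T = 12.65°C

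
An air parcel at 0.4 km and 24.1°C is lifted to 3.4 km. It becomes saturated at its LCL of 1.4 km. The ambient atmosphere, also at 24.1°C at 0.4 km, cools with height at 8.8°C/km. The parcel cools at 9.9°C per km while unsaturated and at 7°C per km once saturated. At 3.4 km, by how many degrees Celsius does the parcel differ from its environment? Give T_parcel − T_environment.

Parcel:
  Dry to 1400 m: -9.9 × 1 km = -9.9°C, so T = 14.2°C.
  Saturated to 3400 m: -7 × 2 km = -14°C, so T = 0.2°C.
Environment:
  Environment to 3400 m: -8.8 × 3 km = -26.4°C, so T = -2.3°C.
T_parcel − T_env = 0.2 − (-2.3) = +2.5°C

+2.5°C (parcel warmer than environment)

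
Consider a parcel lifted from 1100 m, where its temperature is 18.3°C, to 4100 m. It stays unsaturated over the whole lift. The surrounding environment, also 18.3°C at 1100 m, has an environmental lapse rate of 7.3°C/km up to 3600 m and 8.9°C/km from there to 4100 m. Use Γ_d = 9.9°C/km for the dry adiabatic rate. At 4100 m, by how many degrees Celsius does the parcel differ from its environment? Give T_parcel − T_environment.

Parcel:
  From 1100 m to 4100 m (dry): cools by 9.9 × 3 = 29.7°C, giving -11.4°C.
Environment:
  From 1100 m to 3600 m (environment, lower layer): cools by 7.3 × 2.5 = 18.25°C, giving 0.05°C.
  From 3600 m to 4100 m (environment, upper layer): cools by 8.9 × 0.5 = 4.45°C, giving -4.4°C.
T_parcel − T_env = -11.4 − (-4.4) = -7°C

-7°C (parcel cooler than environment)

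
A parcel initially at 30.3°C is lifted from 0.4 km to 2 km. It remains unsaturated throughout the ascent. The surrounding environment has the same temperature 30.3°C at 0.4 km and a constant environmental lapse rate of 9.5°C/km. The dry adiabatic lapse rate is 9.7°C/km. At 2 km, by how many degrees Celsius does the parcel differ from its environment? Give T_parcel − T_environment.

Parcel:
  400 → 2000 m (dry, 9.7°C/km): ΔT = -9.7 × 1.6 = -15.52°C → T = 14.78°C
Environment:
  400 → 2000 m (environment, 9.5°C/km): ΔT = -9.5 × 1.6 = -15.2°C → T = 15.1°C
T_parcel − T_env = 14.78 − 15.1 = -0.32°C

-0.32°C (parcel cooler than environment)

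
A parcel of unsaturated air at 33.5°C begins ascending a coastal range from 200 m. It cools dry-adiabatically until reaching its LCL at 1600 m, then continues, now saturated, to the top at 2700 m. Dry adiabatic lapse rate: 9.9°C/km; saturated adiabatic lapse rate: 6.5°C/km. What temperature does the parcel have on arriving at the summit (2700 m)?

12.49°C

200–1600 m, dry: Δz = 1.4 km ⇒ ΔT = -13.86°C; T = 19.64°C
1600–2700 m, saturated: Δz = 1.1 km ⇒ ΔT = -7.15°C; T = 12.49°C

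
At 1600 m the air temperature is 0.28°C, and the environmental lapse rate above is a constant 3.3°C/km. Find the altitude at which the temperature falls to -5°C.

Height above start = (0.28 − (-5)) / 3.3 = 1.6 km
Altitude = 1600 m + 1600 m = 3200 m

3200 m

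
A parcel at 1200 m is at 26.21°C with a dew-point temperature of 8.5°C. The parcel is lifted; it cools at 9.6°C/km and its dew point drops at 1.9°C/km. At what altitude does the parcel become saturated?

T and T_d converge at 9.6 − 1.9 = 7.7°C per km
Height above start = (26.21 − 8.5) / 7.7 = 2.3 km
LCL altitude = 1200 m + 2300 m = 3500 m

3500 m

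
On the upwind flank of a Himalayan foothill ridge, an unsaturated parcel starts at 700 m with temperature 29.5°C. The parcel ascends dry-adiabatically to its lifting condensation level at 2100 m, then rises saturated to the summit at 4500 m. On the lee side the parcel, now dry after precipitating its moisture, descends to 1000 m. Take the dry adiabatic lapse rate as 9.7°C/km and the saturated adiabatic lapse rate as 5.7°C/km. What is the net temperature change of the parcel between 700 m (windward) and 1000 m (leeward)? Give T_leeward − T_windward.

700–2100 m, dry: Δz = 1.4 km ⇒ ΔT = -13.58°C; T = 15.92°C
2100–4500 m, saturated: Δz = 2.4 km ⇒ ΔT = -13.68°C; T = 2.24°C
4500–1000 m, dry descent: Δz = 3.5 km ⇒ ΔT = +33.95°C; T = 36.19°C
Net change vs windward start: 36.19 − 29.5 = +6.69°C

+6.69°C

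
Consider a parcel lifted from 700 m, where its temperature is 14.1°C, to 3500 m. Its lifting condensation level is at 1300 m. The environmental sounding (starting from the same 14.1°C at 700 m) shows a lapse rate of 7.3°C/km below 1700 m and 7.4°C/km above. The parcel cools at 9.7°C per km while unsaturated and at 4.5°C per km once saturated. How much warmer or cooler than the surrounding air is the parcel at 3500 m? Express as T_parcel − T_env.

+4.9°C (parcel warmer than environment)

Parcel:
  From 700 m to 1300 m (dry): cools by 9.7 × 0.6 = 5.82°C, giving 8.28°C.
  From 1300 m to 3500 m (saturated): cools by 4.5 × 2.2 = 9.9°C, giving -1.62°C.
Environment:
  From 700 m to 1700 m (environment, lower layer): cools by 7.3 × 1 = 7.3°C, giving 6.8°C.
  From 1700 m to 3500 m (environment, upper layer): cools by 7.4 × 1.8 = 13.32°C, giving -6.52°C.
T_parcel − T_env = -1.62 − (-6.52) = +4.9°C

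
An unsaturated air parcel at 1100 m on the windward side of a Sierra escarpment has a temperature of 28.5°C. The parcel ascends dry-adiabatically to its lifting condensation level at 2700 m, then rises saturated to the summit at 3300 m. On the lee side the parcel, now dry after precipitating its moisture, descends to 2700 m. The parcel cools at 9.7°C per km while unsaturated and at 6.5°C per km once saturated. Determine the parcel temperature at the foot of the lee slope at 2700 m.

Dry to 2700 m: -9.7 × 1.6 km = -15.52°C, so T = 12.98°C.
Saturated to 3300 m: -6.5 × 0.6 km = -3.9°C, so T = 9.08°C.
Dry descent to 2700 m: +9.7 × 0.6 km = +5.82°C, so T = 14.9°C.

14.9°C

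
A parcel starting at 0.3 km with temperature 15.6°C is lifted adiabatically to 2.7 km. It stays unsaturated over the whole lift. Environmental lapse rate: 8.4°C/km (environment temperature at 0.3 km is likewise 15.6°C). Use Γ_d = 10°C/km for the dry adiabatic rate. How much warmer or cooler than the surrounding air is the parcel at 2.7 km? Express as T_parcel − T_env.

-3.84°C (parcel cooler than environment)

Parcel:
  300 → 2700 m (dry, 10°C/km): ΔT = -10 × 2.4 = -24°C → T = -8.4°C
Environment:
  300 → 2700 m (environment, 8.4°C/km): ΔT = -8.4 × 2.4 = -20.16°C → T = -4.56°C
T_parcel − T_env = -8.4 − (-4.56) = -3.84°C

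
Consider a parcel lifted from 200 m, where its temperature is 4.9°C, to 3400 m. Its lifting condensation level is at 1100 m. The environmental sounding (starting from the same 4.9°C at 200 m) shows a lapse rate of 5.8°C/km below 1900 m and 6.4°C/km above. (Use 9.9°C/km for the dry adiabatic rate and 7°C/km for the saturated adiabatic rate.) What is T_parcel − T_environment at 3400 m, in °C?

Parcel:
  200–1100 m, dry: Δz = 0.9 km ⇒ ΔT = -8.91°C; T = -4.01°C
  1100–3400 m, saturated: Δz = 2.3 km ⇒ ΔT = -16.1°C; T = -20.11°C
Environment:
  200–1900 m, environment, lower layer: Δz = 1.7 km ⇒ ΔT = -9.86°C; T = -4.96°C
  1900–3400 m, environment, upper layer: Δz = 1.5 km ⇒ ΔT = -9.6°C; T = -14.56°C
T_parcel − T_env = -20.11 − (-14.56) = -5.55°C

-5.55°C (parcel cooler than environment)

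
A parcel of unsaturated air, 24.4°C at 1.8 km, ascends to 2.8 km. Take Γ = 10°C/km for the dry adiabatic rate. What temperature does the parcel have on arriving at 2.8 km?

14.4°C

Dry adiabatic to 2800 m: -10 × 1 km = -10°C, so T = 14.4°C.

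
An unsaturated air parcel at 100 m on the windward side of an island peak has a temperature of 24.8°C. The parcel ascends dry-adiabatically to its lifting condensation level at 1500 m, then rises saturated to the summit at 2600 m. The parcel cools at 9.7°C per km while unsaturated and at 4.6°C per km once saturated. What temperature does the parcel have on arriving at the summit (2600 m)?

6.16°C

Dry to 1500 m: -9.7 × 1.4 km = -13.58°C, so T = 11.22°C.
Saturated to 2600 m: -4.6 × 1.1 km = -5.06°C, so T = 6.16°C.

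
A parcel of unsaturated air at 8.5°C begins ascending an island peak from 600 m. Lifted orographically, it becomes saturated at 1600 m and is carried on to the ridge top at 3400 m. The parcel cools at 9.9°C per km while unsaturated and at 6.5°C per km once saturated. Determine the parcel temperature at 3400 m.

-13.1°C

Dry to 1600 m: -9.9 × 1 km = -9.9°C, so T = -1.4°C.
Saturated to 3400 m: -6.5 × 1.8 km = -11.7°C, so T = -13.1°C.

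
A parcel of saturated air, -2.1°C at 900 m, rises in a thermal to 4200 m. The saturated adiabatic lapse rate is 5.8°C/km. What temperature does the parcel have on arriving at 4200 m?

900–4200 m, saturated adiabatic: Δz = 3.3 km ⇒ ΔT = -19.14°C; T = -21.24°C

-21.24°C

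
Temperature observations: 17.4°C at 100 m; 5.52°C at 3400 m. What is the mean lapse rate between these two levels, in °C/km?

3.6°C/km

Γ = −ΔT/Δz = (17.4 − 5.52) / (3400 − 100) m
  = 11.88°C / 3.3 km = 3.6°C/km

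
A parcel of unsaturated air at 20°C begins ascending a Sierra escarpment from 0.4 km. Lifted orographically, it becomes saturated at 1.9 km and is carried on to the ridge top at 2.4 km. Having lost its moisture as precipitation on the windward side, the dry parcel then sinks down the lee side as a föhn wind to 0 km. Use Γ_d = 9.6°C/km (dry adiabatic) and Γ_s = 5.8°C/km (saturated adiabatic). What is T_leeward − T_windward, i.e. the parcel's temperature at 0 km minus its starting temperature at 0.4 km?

From 400 m to 1900 m (dry): cools by 9.6 × 1.5 = 14.4°C, giving 5.6°C.
From 1900 m to 2400 m (saturated): cools by 5.8 × 0.5 = 2.9°C, giving 2.7°C.
From 2400 m to 0 m (dry descent): warms by 9.6 × 2.4 = 23.04°C, giving 25.74°C.
Net change vs windward start: 25.74 − 20 = +5.74°C

+5.74°C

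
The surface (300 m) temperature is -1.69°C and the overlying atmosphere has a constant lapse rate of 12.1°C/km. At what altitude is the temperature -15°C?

Height above start = (-1.69 − (-15)) / 12.1 = 1.1 km
Altitude = 300 m + 1100 m = 1400 m

1400 m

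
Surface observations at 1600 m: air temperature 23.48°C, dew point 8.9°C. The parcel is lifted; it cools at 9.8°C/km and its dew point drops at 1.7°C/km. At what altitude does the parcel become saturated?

3400 m

T and T_d converge at 9.8 − 1.7 = 8.1°C per km
Height above start = (23.48 − 8.9) / 8.1 = 1.8 km
LCL altitude = 1600 m + 1800 m = 3400 m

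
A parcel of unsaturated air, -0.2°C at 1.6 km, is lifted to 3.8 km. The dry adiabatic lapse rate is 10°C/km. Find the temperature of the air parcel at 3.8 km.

1600–3800 m, dry adiabatic: Δz = 2.2 km ⇒ ΔT = -22°C; T = -22.2°C

-22.2°C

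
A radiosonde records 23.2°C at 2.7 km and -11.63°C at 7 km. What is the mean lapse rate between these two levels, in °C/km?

8.1°C/km

Γ = −ΔT/Δz = (23.2 − (-11.63)) / (7000 − 2700) m
  = 34.83°C / 4.3 km = 8.1°C/km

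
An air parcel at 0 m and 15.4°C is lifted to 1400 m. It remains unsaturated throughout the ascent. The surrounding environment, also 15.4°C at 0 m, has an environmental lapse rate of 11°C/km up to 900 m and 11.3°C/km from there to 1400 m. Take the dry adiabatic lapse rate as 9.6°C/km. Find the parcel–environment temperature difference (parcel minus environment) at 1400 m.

+2.11°C (parcel warmer than environment)

Parcel:
  0 → 1400 m (dry, 9.6°C/km): ΔT = -9.6 × 1.4 = -13.44°C → T = 1.96°C
Environment:
  0 → 900 m (environment, lower layer, 11°C/km): ΔT = -11 × 0.9 = -9.9°C → T = 5.5°C
  900 → 1400 m (environment, upper layer, 11.3°C/km): ΔT = -11.3 × 0.5 = -5.65°C → T = -0.15°C
T_parcel − T_env = 1.96 − (-0.15) = +2.11°C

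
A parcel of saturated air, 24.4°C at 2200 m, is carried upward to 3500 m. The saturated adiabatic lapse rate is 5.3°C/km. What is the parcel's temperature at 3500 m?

From 2200 m to 3500 m (saturated adiabatic): cools by 5.3 × 1.3 = 6.89°C, giving 17.51°C.

17.51°C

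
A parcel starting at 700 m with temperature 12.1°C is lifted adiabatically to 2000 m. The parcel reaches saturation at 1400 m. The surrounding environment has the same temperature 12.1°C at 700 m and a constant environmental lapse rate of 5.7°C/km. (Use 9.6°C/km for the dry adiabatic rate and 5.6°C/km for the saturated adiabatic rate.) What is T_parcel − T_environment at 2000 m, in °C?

Parcel:
  Dry to 1400 m: -9.6 × 0.7 km = -6.72°C, so T = 5.38°C.
  Saturated to 2000 m: -5.6 × 0.6 km = -3.36°C, so T = 2.02°C.
Environment:
  Environment to 2000 m: -5.7 × 1.3 km = -7.41°C, so T = 4.69°C.
T_parcel − T_env = 2.02 − 4.69 = -2.67°C

-2.67°C (parcel cooler than environment)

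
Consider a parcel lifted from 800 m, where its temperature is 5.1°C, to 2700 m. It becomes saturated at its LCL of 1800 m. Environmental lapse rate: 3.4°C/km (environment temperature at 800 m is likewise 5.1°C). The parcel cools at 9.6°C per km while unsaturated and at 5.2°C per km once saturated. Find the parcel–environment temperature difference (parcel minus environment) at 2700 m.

-7.82°C (parcel cooler than environment)

Parcel:
  Dry to 1800 m: -9.6 × 1 km = -9.6°C, so T = -4.5°C.
  Saturated to 2700 m: -5.2 × 0.9 km = -4.68°C, so T = -9.18°C.
Environment:
  Environment to 2700 m: -3.4 × 1.9 km = -6.46°C, so T = -1.36°C.
T_parcel − T_env = -9.18 − (-1.36) = -7.82°C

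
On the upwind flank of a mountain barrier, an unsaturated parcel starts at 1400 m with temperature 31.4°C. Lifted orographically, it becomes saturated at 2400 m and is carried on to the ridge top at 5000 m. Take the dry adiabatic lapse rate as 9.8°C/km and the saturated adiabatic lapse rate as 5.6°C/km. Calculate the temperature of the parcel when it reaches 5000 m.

Dry to 2400 m: -9.8 × 1 km = -9.8°C, so T = 21.6°C.
Saturated to 5000 m: -5.6 × 2.6 km = -14.56°C, so T = 7.04°C.

7.04°C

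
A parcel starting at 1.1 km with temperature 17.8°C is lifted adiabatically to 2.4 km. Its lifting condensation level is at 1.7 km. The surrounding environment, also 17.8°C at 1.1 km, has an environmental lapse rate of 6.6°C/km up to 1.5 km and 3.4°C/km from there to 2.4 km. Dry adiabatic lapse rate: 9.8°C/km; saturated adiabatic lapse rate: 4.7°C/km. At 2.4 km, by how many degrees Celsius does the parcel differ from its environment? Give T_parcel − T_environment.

Parcel:
  1100–1700 m, dry: Δz = 0.6 km ⇒ ΔT = -5.88°C; T = 11.92°C
  1700–2400 m, saturated: Δz = 0.7 km ⇒ ΔT = -3.29°C; T = 8.63°C
Environment:
  1100–1500 m, environment, lower layer: Δz = 0.4 km ⇒ ΔT = -2.64°C; T = 15.16°C
  1500–2400 m, environment, upper layer: Δz = 0.9 km ⇒ ΔT = -3.06°C; T = 12.1°C
T_parcel − T_env = 8.63 − 12.1 = -3.47°C

-3.47°C (parcel cooler than environment)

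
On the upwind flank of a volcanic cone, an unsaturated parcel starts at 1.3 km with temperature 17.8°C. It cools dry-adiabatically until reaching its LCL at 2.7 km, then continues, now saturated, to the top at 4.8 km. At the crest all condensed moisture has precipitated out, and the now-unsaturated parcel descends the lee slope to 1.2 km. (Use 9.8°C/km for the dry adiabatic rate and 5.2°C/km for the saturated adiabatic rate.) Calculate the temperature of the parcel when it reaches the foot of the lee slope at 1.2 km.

1300–2700 m, dry: Δz = 1.4 km ⇒ ΔT = -13.72°C; T = 4.08°C
2700–4800 m, saturated: Δz = 2.1 km ⇒ ΔT = -10.92°C; T = -6.84°C
4800–1200 m, dry descent: Δz = 3.6 km ⇒ ΔT = +35.28°C; T = 28.44°C

28.44°C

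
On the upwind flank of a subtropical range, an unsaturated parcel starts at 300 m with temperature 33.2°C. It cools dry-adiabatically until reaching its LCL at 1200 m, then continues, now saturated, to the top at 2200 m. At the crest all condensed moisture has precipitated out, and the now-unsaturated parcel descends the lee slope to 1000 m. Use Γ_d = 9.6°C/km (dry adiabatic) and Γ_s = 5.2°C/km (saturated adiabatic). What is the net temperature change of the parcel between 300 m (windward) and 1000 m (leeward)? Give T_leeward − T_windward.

-2.32°C

Dry to 1200 m: -9.6 × 0.9 km = -8.64°C, so T = 24.56°C.
Saturated to 2200 m: -5.2 × 1 km = -5.2°C, so T = 19.36°C.
Dry descent to 1000 m: +9.6 × 1.2 km = +11.52°C, so T = 30.88°C.
Net change vs windward start: 30.88 − 33.2 = -2.32°C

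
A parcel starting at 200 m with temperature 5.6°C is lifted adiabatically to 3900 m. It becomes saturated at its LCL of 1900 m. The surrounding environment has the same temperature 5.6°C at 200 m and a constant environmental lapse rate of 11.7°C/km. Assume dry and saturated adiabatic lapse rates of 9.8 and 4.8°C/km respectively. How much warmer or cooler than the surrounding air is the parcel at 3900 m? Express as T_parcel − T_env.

Parcel:
  From 200 m to 1900 m (dry): cools by 9.8 × 1.7 = 16.66°C, giving -11.06°C.
  From 1900 m to 3900 m (saturated): cools by 4.8 × 2 = 9.6°C, giving -20.66°C.
Environment:
  From 200 m to 3900 m (environment): cools by 11.7 × 3.7 = 43.29°C, giving -37.69°C.
T_parcel − T_env = -20.66 − (-37.69) = +17.03°C

+17.03°C (parcel warmer than environment)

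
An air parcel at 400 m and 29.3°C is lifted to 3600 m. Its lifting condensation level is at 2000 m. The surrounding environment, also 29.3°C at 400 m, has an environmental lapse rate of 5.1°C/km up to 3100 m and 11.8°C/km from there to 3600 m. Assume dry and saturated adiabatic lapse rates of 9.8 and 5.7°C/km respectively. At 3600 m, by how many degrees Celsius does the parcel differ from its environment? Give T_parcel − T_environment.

-5.13°C (parcel cooler than environment)

Parcel:
  Dry to 2000 m: -9.8 × 1.6 km = -15.68°C, so T = 13.62°C.
  Saturated to 3600 m: -5.7 × 1.6 km = -9.12°C, so T = 4.5°C.
Environment:
  Environment, lower layer to 3100 m: -5.1 × 2.7 km = -13.77°C, so T = 15.53°C.
  Environment, upper layer to 3600 m: -11.8 × 0.5 km = -5.9°C, so T = 9.63°C.
T_parcel − T_env = 4.5 − 9.63 = -5.13°C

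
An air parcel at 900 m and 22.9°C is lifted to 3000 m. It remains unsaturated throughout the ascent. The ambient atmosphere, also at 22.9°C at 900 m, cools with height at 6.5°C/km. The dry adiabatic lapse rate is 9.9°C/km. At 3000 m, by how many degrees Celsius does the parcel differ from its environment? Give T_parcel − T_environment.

-7.14°C (parcel cooler than environment)

Parcel:
  900–3000 m, dry: Δz = 2.1 km ⇒ ΔT = -20.79°C; T = 2.11°C
Environment:
  900–3000 m, environment: Δz = 2.1 km ⇒ ΔT = -13.65°C; T = 9.25°C
T_parcel − T_env = 2.11 − 9.25 = -7.14°C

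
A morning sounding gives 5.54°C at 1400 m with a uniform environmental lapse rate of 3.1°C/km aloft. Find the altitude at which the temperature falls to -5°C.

Height above start = (5.54 − (-5)) / 3.1 = 3.4 km
Altitude = 1400 m + 3400 m = 4800 m

4800 m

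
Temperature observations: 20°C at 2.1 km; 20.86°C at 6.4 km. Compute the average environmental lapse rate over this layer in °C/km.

Γ = −ΔT/Δz = (20 − 20.86) / (6400 − 2100) m
  = -0.86°C / 4.3 km = -0.2°C/km

-0.2°C/km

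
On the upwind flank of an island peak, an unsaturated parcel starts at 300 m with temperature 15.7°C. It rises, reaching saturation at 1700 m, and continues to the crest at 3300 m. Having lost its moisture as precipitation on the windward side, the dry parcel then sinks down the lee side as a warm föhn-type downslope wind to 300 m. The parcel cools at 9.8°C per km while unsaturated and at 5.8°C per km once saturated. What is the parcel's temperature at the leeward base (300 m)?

300 → 1700 m (dry, 9.8°C/km): ΔT = -9.8 × 1.4 = -13.72°C → T = 1.98°C
1700 → 3300 m (saturated, 5.8°C/km): ΔT = -5.8 × 1.6 = -9.28°C → T = -7.3°C
3300 → 300 m (dry descent, 9.8°C/km): ΔT = +9.8 × 3 = +29.4°C → T = 22.1°C

22.1°C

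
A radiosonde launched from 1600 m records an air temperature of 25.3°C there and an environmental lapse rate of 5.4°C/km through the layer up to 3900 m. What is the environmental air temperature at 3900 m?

12.88°C

Environmental to 3900 m: -5.4 × 2.3 km = -12.42°C, so T = 12.88°C.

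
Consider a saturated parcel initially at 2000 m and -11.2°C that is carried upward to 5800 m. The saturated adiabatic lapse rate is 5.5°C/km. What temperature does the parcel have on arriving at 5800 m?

-32.1°C

2000–5800 m, saturated adiabatic: Δz = 3.8 km ⇒ ΔT = -20.9°C; T = -32.1°C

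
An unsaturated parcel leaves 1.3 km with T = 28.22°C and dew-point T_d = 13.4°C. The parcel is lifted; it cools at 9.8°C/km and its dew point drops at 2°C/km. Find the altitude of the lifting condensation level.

3.2 km

T and T_d converge at 9.8 − 2 = 7.8°C per km
Height above start = (28.22 − 13.4) / 7.8 = 1.9 km
LCL altitude = 1300 m + 1900 m = 3200 m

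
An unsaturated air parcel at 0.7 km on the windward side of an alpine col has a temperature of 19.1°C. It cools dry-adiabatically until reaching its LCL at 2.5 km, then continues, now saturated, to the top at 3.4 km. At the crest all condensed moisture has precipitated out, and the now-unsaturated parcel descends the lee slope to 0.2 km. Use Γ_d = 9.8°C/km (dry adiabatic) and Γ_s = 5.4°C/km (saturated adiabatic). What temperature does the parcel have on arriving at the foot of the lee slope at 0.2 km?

From 700 m to 2500 m (dry): cools by 9.8 × 1.8 = 17.64°C, giving 1.46°C.
From 2500 m to 3400 m (saturated): cools by 5.4 × 0.9 = 4.86°C, giving -3.4°C.
From 3400 m to 200 m (dry descent): warms by 9.8 × 3.2 = 31.36°C, giving 27.96°C.

27.96°C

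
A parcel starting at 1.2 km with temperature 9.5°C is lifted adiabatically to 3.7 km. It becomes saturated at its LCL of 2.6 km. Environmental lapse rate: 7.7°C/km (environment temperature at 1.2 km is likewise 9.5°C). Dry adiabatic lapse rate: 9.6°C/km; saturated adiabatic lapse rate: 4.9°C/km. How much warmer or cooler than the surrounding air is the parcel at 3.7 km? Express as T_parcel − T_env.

+0.42°C (parcel warmer than environment)

Parcel:
  Dry to 2600 m: -9.6 × 1.4 km = -13.44°C, so T = -3.94°C.
  Saturated to 3700 m: -4.9 × 1.1 km = -5.39°C, so T = -9.33°C.
Environment:
  Environment to 3700 m: -7.7 × 2.5 km = -19.25°C, so T = -9.75°C.
T_parcel − T_env = -9.33 − (-9.75) = +0.42°C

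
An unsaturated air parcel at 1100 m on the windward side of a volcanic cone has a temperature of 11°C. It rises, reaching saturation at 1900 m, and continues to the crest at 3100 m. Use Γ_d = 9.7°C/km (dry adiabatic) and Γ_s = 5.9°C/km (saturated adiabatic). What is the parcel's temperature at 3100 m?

1100 → 1900 m (dry, 9.7°C/km): ΔT = -9.7 × 0.8 = -7.76°C → T = 3.24°C
1900 → 3100 m (saturated, 5.9°C/km): ΔT = -5.9 × 1.2 = -7.08°C → T = -3.84°C

-3.84°C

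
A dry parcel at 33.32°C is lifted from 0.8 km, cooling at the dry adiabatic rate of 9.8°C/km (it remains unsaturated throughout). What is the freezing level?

4.2 km

Height above start = (33.32 − 0) / 9.8 = 3.4 km
Altitude = 800 m + 3400 m = 4200 m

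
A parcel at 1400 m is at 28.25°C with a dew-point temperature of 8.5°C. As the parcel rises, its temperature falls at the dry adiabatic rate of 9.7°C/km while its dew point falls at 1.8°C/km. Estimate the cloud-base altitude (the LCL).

3900 m

T and T_d converge at 9.7 − 1.8 = 7.9°C per km
Height above start = (28.25 − 8.5) / 7.9 = 2.5 km
LCL altitude = 1400 m + 2500 m = 3900 m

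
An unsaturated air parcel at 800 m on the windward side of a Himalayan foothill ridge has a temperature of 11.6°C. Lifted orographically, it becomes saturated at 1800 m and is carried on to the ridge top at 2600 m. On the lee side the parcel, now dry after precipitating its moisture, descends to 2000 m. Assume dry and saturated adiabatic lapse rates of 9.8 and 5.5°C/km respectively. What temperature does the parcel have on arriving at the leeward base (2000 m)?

3.28°C

800 → 1800 m (dry, 9.8°C/km): ΔT = -9.8 × 1 = -9.8°C → T = 1.8°C
1800 → 2600 m (saturated, 5.5°C/km): ΔT = -5.5 × 0.8 = -4.4°C → T = -2.6°C
2600 → 2000 m (dry descent, 9.8°C/km): ΔT = +9.8 × 0.6 = +5.88°C → T = 3.28°C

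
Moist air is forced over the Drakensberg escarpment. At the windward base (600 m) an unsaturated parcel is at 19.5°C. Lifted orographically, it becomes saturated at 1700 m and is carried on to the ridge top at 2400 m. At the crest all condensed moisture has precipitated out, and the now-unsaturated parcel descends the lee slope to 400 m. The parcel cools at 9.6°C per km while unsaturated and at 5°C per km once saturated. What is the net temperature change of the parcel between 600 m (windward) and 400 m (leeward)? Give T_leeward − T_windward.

600–1700 m, dry: Δz = 1.1 km ⇒ ΔT = -10.56°C; T = 8.94°C
1700–2400 m, saturated: Δz = 0.7 km ⇒ ΔT = -3.5°C; T = 5.44°C
2400–400 m, dry descent: Δz = 2 km ⇒ ΔT = +19.2°C; T = 24.64°C
Net change vs windward start: 24.64 − 19.5 = +5.14°C

+5.14°C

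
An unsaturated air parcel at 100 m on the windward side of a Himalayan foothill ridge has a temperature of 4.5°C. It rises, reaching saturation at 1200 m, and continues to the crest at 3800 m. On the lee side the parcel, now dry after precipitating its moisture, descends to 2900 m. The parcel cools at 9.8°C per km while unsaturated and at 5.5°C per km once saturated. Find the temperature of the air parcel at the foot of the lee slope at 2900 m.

Dry to 1200 m: -9.8 × 1.1 km = -10.78°C, so T = -6.28°C.
Saturated to 3800 m: -5.5 × 2.6 km = -14.3°C, so T = -20.58°C.
Dry descent to 2900 m: +9.8 × 0.9 km = +8.82°C, so T = -11.76°C.

-11.76°C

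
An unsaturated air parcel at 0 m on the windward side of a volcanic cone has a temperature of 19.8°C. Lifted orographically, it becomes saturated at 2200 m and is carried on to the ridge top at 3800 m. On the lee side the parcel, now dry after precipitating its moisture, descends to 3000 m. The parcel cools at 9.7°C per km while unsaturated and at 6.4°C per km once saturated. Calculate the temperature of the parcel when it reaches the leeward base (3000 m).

-4.02°C

0–2200 m, dry: Δz = 2.2 km ⇒ ΔT = -21.34°C; T = -1.54°C
2200–3800 m, saturated: Δz = 1.6 km ⇒ ΔT = -10.24°C; T = -11.78°C
3800–3000 m, dry descent: Δz = 0.8 km ⇒ ΔT = +7.76°C; T = -4.02°C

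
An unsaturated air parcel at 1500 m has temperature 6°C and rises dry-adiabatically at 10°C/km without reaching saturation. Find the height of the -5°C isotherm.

Height above start = (6 − (-5)) / 10 = 1.1 km
Altitude = 1500 m + 1100 m = 2600 m

2600 m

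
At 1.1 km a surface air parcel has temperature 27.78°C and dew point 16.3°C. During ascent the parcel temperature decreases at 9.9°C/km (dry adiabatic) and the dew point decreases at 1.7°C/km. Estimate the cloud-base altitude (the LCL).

2.5 km

T and T_d converge at 9.9 − 1.7 = 8.2°C per km
Height above start = (27.78 − 16.3) / 8.2 = 1.4 km
LCL altitude = 1100 m + 1400 m = 2500 m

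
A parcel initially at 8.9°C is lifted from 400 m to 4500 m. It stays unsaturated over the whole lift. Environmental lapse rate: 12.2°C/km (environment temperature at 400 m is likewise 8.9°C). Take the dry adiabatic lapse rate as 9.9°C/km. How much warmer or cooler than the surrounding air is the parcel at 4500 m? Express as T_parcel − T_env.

Parcel:
  400 → 4500 m (dry, 9.9°C/km): ΔT = -9.9 × 4.1 = -40.59°C → T = -31.69°C
Environment:
  400 → 4500 m (environment, 12.2°C/km): ΔT = -12.2 × 4.1 = -50.02°C → T = -41.12°C
T_parcel − T_env = -31.69 − (-41.12) = +9.43°C

+9.43°C (parcel warmer than environment)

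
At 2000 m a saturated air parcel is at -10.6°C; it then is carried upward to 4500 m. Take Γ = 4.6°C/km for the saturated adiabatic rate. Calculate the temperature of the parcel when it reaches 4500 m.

2000–4500 m, saturated adiabatic: Δz = 2.5 km ⇒ ΔT = -11.5°C; T = -22.1°C

-22.1°C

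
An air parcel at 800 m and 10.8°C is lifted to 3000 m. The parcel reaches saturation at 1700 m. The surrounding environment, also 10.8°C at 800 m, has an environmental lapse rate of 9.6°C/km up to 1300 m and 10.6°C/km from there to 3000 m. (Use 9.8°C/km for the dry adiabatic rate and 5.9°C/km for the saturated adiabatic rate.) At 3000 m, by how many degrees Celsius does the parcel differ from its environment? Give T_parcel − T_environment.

+6.33°C (parcel warmer than environment)

Parcel:
  Dry to 1700 m: -9.8 × 0.9 km = -8.82°C, so T = 1.98°C.
  Saturated to 3000 m: -5.9 × 1.3 km = -7.67°C, so T = -5.69°C.
Environment:
  Environment, lower layer to 1300 m: -9.6 × 0.5 km = -4.8°C, so T = 6°C.
  Environment, upper layer to 3000 m: -10.6 × 1.7 km = -18.02°C, so T = -12.02°C.
T_parcel − T_env = -5.69 − (-12.02) = +6.33°C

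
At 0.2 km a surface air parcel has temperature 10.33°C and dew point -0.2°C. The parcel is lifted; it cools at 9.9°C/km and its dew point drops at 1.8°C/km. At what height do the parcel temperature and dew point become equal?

T and T_d converge at 9.9 − 1.8 = 8.1°C per km
Height above start = (10.33 − (-0.2)) / 8.1 = 1.3 km
LCL altitude = 200 m + 1300 m = 1500 m

1.5 km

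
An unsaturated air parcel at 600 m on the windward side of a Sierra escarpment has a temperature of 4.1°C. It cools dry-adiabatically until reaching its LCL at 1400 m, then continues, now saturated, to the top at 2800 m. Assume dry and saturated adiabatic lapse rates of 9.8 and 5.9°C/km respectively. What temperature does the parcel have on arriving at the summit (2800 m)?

600 → 1400 m (dry, 9.8°C/km): ΔT = -9.8 × 0.8 = -7.84°C → T = -3.74°C
1400 → 2800 m (saturated, 5.9°C/km): ΔT = -5.9 × 1.4 = -8.26°C → T = -12°C

-12°C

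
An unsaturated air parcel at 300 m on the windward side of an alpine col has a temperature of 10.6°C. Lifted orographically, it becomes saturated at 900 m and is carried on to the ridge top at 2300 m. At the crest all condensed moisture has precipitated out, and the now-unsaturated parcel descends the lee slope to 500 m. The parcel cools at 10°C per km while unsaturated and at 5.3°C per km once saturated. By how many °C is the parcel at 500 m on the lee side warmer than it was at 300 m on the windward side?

From 300 m to 900 m (dry): cools by 10 × 0.6 = 6°C, giving 4.6°C.
From 900 m to 2300 m (saturated): cools by 5.3 × 1.4 = 7.42°C, giving -2.82°C.
From 2300 m to 500 m (dry descent): warms by 10 × 1.8 = 18°C, giving 15.18°C.
Net change vs windward start: 15.18 − 10.6 = +4.58°C

+4.58°C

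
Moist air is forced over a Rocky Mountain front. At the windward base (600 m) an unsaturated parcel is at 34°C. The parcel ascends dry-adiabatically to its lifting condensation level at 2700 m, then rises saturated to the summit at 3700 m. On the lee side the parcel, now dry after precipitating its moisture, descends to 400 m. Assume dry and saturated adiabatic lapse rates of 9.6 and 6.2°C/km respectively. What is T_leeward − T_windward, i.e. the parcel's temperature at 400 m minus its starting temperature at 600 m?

From 600 m to 2700 m (dry): cools by 9.6 × 2.1 = 20.16°C, giving 13.84°C.
From 2700 m to 3700 m (saturated): cools by 6.2 × 1 = 6.2°C, giving 7.64°C.
From 3700 m to 400 m (dry descent): warms by 9.6 × 3.3 = 31.68°C, giving 39.32°C.
Net change vs windward start: 39.32 − 34 = +5.32°C

+5.32°C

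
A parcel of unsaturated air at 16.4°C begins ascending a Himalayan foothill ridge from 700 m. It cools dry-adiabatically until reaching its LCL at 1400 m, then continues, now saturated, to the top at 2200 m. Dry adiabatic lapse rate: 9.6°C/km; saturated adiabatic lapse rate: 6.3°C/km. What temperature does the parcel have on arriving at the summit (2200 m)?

700–1400 m, dry: Δz = 0.7 km ⇒ ΔT = -6.72°C; T = 9.68°C
1400–2200 m, saturated: Δz = 0.8 km ⇒ ΔT = -5.04°C; T = 4.64°C

4.64°C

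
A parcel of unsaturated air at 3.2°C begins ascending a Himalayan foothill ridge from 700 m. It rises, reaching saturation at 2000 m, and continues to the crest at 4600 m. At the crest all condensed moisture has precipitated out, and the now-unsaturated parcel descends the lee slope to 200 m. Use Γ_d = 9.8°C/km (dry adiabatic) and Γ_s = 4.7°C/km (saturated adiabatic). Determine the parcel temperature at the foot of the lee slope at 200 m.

21.36°C

700 → 2000 m (dry, 9.8°C/km): ΔT = -9.8 × 1.3 = -12.74°C → T = -9.54°C
2000 → 4600 m (saturated, 4.7°C/km): ΔT = -4.7 × 2.6 = -12.22°C → T = -21.76°C
4600 → 200 m (dry descent, 9.8°C/km): ΔT = +9.8 × 4.4 = +43.12°C → T = 21.36°C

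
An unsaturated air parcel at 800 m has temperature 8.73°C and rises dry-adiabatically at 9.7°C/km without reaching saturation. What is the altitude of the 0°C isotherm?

Height above start = (8.73 − 0) / 9.7 = 0.9 km
Altitude = 800 m + 900 m = 1700 m

1700 m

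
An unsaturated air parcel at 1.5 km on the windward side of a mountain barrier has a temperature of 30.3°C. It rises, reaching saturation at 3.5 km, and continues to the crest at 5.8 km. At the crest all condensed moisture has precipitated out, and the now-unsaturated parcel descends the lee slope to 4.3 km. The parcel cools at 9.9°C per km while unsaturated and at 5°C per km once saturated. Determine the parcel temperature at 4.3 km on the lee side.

13.85°C

Dry to 3500 m: -9.9 × 2 km = -19.8°C, so T = 10.5°C.
Saturated to 5800 m: -5 × 2.3 km = -11.5°C, so T = -1°C.
Dry descent to 4300 m: +9.9 × 1.5 km = +14.85°C, so T = 13.85°C.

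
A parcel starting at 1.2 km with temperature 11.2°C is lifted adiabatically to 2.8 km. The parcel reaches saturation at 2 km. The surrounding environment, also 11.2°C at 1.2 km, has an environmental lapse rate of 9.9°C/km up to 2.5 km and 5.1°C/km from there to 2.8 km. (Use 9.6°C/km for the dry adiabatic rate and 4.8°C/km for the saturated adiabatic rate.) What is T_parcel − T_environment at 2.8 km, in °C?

+2.88°C (parcel warmer than environment)

Parcel:
  1200–2000 m, dry: Δz = 0.8 km ⇒ ΔT = -7.68°C; T = 3.52°C
  2000–2800 m, saturated: Δz = 0.8 km ⇒ ΔT = -3.84°C; T = -0.32°C
Environment:
  1200–2500 m, environment, lower layer: Δz = 1.3 km ⇒ ΔT = -12.87°C; T = -1.67°C
  2500–2800 m, environment, upper layer: Δz = 0.3 km ⇒ ΔT = -1.53°C; T = -3.2°C
T_parcel − T_env = -0.32 − (-3.2) = +2.88°C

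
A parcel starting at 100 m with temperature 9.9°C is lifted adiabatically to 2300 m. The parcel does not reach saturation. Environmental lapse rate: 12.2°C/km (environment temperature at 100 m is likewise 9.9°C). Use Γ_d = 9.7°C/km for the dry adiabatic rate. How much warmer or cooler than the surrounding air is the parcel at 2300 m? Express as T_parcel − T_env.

Parcel:
  Dry to 2300 m: -9.7 × 2.2 km = -21.34°C, so T = -11.44°C.
Environment:
  Environment to 2300 m: -12.2 × 2.2 km = -26.84°C, so T = -16.94°C.
T_parcel − T_env = -11.44 − (-16.94) = +5.5°C

+5.5°C (parcel warmer than environment)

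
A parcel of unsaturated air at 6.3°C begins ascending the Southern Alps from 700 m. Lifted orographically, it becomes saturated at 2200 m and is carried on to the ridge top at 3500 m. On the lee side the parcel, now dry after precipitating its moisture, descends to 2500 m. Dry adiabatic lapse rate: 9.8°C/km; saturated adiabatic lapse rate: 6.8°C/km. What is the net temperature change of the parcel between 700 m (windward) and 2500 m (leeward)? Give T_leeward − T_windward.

-13.74°C

700–2200 m, dry: Δz = 1.5 km ⇒ ΔT = -14.7°C; T = -8.4°C
2200–3500 m, saturated: Δz = 1.3 km ⇒ ΔT = -8.84°C; T = -17.24°C
3500–2500 m, dry descent: Δz = 1 km ⇒ ΔT = +9.8°C; T = -7.44°C
Net change vs windward start: -7.44 − 6.3 = -13.74°C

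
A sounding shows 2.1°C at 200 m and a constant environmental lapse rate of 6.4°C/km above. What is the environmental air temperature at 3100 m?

-16.46°C

From 200 m to 3100 m (environmental): cools by 6.4 × 2.9 = 18.56°C, giving -16.46°C.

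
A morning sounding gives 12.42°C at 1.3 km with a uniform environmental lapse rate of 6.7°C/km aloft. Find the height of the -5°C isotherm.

Height above start = (12.42 − (-5)) / 6.7 = 2.6 km
Altitude = 1300 m + 2600 m = 3900 m

3.9 km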